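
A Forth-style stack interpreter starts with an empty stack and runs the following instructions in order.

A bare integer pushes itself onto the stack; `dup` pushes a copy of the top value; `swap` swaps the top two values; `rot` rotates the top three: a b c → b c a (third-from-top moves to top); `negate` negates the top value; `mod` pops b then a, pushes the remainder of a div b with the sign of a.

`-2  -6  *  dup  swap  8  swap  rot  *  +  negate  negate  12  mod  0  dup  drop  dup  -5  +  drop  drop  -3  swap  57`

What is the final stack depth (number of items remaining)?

3

-2      [-2]
-6      [-2, -6]
*       [12]
dup     [12, 12]
swap    [12, 12]
8       [12, 12, 8]
swap    [12, 8, 12]
rot     [8, 12, 12]
*       [8, 144]
+       [152]
negate  [-152]
negate  [152]
12      [152, 12]
mod     [8]
0       [8, 0]
dup     [8, 0, 0]
drop    [8, 0]
dup     [8, 0, 0]
-5      [8, 0, 0, -5]
+       [8, 0, -5]
drop    [8, 0]
drop    [8]
-3      [8, -3]
swap    [-3, 8]
57      [-3, 8, 57]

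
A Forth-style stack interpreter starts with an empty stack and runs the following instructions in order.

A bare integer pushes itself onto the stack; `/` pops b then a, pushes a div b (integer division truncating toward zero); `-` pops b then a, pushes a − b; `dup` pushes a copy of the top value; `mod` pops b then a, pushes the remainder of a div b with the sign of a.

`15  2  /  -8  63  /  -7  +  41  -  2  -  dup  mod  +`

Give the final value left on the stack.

7

15  : 15
2   : 15 2
/   : 7
-8  : 7 -8
63  : 7 -8 63
/   : 7 0
-7  : 7 0 -7
+   : 7 -7
41  : 7 -7 41
-   : 7 -48
2   : 7 -48 2
-   : 7 -50
dup : 7 -50 -50
mod : 7 0
+   : 7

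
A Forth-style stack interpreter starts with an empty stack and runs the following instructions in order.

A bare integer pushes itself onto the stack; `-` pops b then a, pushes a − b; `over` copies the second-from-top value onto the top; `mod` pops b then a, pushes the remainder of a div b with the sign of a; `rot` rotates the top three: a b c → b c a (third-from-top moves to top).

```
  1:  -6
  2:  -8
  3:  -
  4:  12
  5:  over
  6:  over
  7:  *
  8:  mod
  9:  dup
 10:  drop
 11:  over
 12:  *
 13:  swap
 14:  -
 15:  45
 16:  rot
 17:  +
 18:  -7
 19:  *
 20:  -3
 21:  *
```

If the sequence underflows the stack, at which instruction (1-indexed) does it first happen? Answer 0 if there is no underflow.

-6   : -6
-8   : -6 -8
-    : 2
12   : 2 12
over : 2 12 2
over : 2 12 2 12
*    : 2 12 24
mod  : 2 12
dup  : 2 12 12
drop : 2 12
over : 2 12 2
*    : 2 24
swap : 24 2
-    : 22
45   : 22 45
rot  — needs 3 operands, stack has 2 → underflow

16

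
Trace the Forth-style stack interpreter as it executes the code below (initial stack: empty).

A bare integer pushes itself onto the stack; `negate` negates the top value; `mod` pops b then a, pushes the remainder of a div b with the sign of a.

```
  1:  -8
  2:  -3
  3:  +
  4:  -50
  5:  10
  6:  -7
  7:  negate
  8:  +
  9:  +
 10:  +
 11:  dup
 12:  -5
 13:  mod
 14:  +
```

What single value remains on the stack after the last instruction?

-48

-8     -> -8
-3     -> -8 -3
+      -> -11
-50    -> -11 -50
10     -> -11 -50 10
-7     -> -11 -50 10 -7
negate -> -11 -50 10 7
+      -> -11 -50 17
+      -> -11 -33
+      -> -44
dup    -> -44 -44
-5     -> -44 -44 -5
mod    -> -44 -4
+      -> -48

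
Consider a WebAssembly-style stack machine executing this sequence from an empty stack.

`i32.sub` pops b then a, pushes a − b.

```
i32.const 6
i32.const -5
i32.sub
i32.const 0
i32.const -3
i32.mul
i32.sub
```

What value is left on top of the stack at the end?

i32.const 6  → [6]
i32.const -5 → [6, -5]
i32.sub      → [11]
i32.const 0  → [11, 0]
i32.const -3 → [11, 0, -3]
i32.mul      → [11, 0]
i32.sub      → [11]

11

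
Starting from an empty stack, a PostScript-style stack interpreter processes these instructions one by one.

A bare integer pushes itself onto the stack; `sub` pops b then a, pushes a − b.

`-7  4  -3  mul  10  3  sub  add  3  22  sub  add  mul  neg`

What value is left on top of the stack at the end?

-168

-7  : [-7]
4   : [-7, 4]
-3  : [-7, 4, -3]
mul : [-7, -12]
10  : [-7, -12, 10]
3   : [-7, -12, 10, 3]
sub : [-7, -12, 7]
add : [-7, -5]
3   : [-7, -5, 3]
22  : [-7, -5, 3, 22]
sub : [-7, -5, -19]
add : [-7, -24]
mul : [168]
neg : [-168]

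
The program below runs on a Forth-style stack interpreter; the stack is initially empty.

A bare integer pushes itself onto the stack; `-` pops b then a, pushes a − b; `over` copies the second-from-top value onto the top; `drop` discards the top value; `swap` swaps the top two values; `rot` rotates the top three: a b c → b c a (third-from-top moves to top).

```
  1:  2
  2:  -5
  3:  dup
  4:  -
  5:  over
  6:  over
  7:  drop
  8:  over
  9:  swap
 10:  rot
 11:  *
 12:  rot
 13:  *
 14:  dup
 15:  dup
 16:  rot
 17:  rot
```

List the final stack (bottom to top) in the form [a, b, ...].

2    → 2
-5   → 2 -5
dup  → 2 -5 -5
-    → 2 0
over → 2 0 2
over → 2 0 2 0
drop → 2 0 2
over → 2 0 2 0
swap → 2 0 0 2
rot  → 2 0 2 0
*    → 2 0 0
rot  → 0 0 2
*    → 0 0
dup  → 0 0 0
dup  → 0 0 0 0
rot  → 0 0 0 0
rot  → 0 0 0 0

[0, 0, 0, 0]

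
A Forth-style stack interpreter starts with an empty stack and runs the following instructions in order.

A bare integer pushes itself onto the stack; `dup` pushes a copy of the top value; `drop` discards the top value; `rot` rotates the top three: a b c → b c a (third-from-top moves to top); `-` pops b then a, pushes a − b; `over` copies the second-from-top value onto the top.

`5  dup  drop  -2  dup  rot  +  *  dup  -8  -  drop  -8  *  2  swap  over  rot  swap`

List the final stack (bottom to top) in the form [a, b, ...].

5    → [5]
dup  → [5, 5]
drop → [5]
-2   → [5, -2]
dup  → [5, -2, -2]
rot  → [-2, -2, 5]
+    → [-2, 3]
*    → [-6]
dup  → [-6, -6]
-8   → [-6, -6, -8]
-    → [-6, 2]
drop → [-6]
-8   → [-6, -8]
*    → [48]
2    → [48, 2]
swap → [2, 48]
over → [2, 48, 2]
rot  → [48, 2, 2]
swap → [48, 2, 2]

[48, 2, 2]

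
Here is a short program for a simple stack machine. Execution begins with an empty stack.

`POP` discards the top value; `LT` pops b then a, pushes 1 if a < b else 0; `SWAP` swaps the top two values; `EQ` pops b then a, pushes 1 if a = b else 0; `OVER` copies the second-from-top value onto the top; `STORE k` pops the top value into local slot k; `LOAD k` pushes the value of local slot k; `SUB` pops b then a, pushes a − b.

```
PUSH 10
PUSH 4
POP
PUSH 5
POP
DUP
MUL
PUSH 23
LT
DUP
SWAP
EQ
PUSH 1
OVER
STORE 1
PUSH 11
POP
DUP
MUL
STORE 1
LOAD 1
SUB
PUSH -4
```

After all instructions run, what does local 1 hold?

PUSH 10 : 10
PUSH 4  : 10 4
POP     : 10
PUSH 5  : 10 5
POP     : 10
DUP     : 10 10
MUL     : 100
PUSH 23 : 100 23
LT      : 0
DUP     : 0 0
SWAP    : 0 0
EQ      : 1
PUSH 1  : 1 1
OVER    : 1 1 1
STORE 1 : 1 1
PUSH 11 : 1 1 11
POP     : 1 1
DUP     : 1 1 1
MUL     : 1 1
STORE 1 : 1
LOAD 1  : 1 1
SUB     : 0
PUSH -4 : 0 -4

1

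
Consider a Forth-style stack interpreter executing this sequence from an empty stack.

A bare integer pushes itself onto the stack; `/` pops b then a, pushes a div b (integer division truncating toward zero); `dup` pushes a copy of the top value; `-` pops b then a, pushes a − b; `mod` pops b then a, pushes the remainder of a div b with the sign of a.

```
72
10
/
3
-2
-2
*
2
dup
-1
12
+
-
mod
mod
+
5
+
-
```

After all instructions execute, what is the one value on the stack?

72  → 72
10  → 72 10
/   → 7
3   → 7 3
-2  → 7 3 -2
-2  → 7 3 -2 -2
*   → 7 3 4
2   → 7 3 4 2
dup → 7 3 4 2 2
-1  → 7 3 4 2 2 -1
12  → 7 3 4 2 2 -1 12
+   → 7 3 4 2 2 11
-   → 7 3 4 2 -9
mod → 7 3 4 2
mod → 7 3 0
+   → 7 3
5   → 7 3 5
+   → 7 8
-   → -1

-1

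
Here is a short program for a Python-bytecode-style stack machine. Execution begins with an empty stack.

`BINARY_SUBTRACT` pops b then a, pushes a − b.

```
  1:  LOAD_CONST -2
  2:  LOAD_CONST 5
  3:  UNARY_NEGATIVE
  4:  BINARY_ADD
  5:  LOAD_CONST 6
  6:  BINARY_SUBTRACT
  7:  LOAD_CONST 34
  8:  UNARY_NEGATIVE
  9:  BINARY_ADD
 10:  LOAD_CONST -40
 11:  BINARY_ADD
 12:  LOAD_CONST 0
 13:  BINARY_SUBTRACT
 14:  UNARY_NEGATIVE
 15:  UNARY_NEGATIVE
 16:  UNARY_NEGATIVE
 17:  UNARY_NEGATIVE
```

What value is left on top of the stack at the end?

-87

LOAD_CONST -2   → -2
LOAD_CONST 5    → -2 5
UNARY_NEGATIVE  → -2 -5
BINARY_ADD      → -7
LOAD_CONST 6    → -7 6
BINARY_SUBTRACT → -13
LOAD_CONST 34   → -13 34
UNARY_NEGATIVE  → -13 -34
BINARY_ADD      → -47
LOAD_CONST -40  → -47 -40
BINARY_ADD      → -87
LOAD_CONST 0    → -87 0
BINARY_SUBTRACT → -87
UNARY_NEGATIVE  → 87
UNARY_NEGATIVE  → -87
UNARY_NEGATIVE  → 87
UNARY_NEGATIVE  → -87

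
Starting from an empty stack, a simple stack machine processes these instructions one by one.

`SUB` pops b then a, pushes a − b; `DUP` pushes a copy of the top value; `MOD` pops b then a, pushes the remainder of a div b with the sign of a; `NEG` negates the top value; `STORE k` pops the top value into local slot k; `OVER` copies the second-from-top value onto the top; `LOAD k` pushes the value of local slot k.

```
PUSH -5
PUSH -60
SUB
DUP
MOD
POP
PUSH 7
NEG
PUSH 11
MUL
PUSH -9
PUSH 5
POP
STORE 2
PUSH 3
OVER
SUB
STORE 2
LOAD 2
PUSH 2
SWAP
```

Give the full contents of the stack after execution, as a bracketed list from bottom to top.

PUSH -5  -> [-5]
PUSH -60 -> [-5, -60]
SUB      -> [55]
DUP      -> [55, 55]
MOD      -> [0]
POP      -> []
PUSH 7   -> [7]
NEG      -> [-7]
PUSH 11  -> [-7, 11]
MUL      -> [-77]
PUSH -9  -> [-77, -9]
PUSH 5   -> [-77, -9, 5]
POP      -> [-77, -9]
STORE 2  -> [-77]
PUSH 3   -> [-77, 3]
OVER     -> [-77, 3, -77]
SUB      -> [-77, 80]
STORE 2  -> [-77]
LOAD 2   -> [-77, 80]
PUSH 2   -> [-77, 80, 2]
SWAP     -> [-77, 2, 80]

[-77, 2, 80]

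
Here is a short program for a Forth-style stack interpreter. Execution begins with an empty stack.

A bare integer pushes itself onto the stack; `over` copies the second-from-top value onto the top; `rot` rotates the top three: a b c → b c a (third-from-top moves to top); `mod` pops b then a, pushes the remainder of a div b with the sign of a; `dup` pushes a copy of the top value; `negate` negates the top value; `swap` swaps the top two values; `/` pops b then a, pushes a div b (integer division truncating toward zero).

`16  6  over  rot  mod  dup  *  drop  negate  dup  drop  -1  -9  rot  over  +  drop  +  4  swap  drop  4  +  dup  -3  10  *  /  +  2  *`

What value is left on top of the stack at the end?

16

16     → 16
6      → 16 6
over   → 16 6 16
rot    → 6 16 16
mod    → 6 0
dup    → 6 0 0
*      → 6 0
drop   → 6
negate → -6
dup    → -6 -6
drop   → -6
-1     → -6 -1
-9     → -6 -1 -9
rot    → -1 -9 -6
over   → -1 -9 -6 -9
+      → -1 -9 -15
drop   → -1 -9
+      → -10
4      → -10 4
swap   → 4 -10
drop   → 4
4      → 4 4
+      → 8
dup    → 8 8
-3     → 8 8 -3
10     → 8 8 -3 10
*      → 8 8 -30
/      → 8 0
+      → 8
2      → 8 2
*      → 16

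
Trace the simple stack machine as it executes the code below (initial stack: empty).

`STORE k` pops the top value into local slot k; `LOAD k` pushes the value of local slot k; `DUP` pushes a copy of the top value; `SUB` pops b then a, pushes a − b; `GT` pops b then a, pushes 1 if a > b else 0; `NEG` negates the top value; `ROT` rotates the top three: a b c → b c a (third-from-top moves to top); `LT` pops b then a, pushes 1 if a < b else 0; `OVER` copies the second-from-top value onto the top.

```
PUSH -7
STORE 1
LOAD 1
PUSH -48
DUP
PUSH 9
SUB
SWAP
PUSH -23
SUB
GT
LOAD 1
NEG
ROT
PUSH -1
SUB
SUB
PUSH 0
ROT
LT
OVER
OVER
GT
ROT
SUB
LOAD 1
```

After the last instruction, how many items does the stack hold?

PUSH -7  -> [-7]
STORE 1  -> []
LOAD 1   -> [-7]
PUSH -48 -> [-7, -48]
DUP      -> [-7, -48, -48]
PUSH 9   -> [-7, -48, -48, 9]
SUB      -> [-7, -48, -57]
SWAP     -> [-7, -57, -48]
PUSH -23 -> [-7, -57, -48, -23]
SUB      -> [-7, -57, -25]
GT       -> [-7, 0]
LOAD 1   -> [-7, 0, -7]
NEG      -> [-7, 0, 7]
ROT      -> [0, 7, -7]
PUSH -1  -> [0, 7, -7, -1]
SUB      -> [0, 7, -6]
SUB      -> [0, 13]
PUSH 0   -> [0, 13, 0]
ROT      -> [13, 0, 0]
LT       -> [13, 0]
OVER     -> [13, 0, 13]
OVER     -> [13, 0, 13, 0]
GT       -> [13, 0, 1]
ROT      -> [0, 1, 13]
SUB      -> [0, -12]
LOAD 1   -> [0, -12, -7]

3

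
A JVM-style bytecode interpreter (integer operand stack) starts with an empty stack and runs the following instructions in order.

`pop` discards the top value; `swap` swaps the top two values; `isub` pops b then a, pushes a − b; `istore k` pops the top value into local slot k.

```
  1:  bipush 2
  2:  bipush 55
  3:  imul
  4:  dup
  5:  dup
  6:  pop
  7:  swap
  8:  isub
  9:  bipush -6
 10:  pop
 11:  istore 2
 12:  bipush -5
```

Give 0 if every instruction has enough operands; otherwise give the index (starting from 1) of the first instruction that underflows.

0

bipush 2  → 2
bipush 55 → 2 55
imul      → 110
dup       → 110 110
dup       → 110 110 110
pop       → 110 110
swap      → 110 110
isub      → 0
bipush -6 → 0 -6
pop       → 0
istore 2  → (empty)
bipush -5 → -5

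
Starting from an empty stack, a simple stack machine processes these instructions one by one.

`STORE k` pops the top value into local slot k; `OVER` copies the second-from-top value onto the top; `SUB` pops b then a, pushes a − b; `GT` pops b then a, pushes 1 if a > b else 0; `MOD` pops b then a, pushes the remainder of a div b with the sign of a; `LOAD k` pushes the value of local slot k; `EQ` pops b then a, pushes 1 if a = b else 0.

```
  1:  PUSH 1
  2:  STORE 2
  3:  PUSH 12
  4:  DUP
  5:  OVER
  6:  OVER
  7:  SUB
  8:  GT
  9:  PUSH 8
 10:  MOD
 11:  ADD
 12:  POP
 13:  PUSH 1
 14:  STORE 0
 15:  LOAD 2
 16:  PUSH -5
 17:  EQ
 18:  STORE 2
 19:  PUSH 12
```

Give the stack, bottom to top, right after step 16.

[1, -5]

PUSH 1  → 1
STORE 2 → (empty)
PUSH 12 → 12
DUP     → 12 12
OVER    → 12 12 12
OVER    → 12 12 12 12
SUB     → 12 12 0
GT      → 12 1
PUSH 8  → 12 1 8
MOD     → 12 1
ADD     → 13
POP     → (empty)
PUSH 1  → 1
STORE 0 → (empty)
LOAD 2  → 1
PUSH -5 → 1 -5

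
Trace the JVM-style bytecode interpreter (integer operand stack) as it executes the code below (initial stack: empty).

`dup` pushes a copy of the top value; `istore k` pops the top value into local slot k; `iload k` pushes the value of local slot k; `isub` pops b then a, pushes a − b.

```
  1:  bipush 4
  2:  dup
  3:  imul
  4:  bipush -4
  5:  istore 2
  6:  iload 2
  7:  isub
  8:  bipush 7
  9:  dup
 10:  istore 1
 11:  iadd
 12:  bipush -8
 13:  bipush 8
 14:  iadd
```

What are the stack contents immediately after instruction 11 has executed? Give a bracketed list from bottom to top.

bipush 4  → 4
dup       → 4 4
imul      → 16
bipush -4 → 16 -4
istore 2  → 16
iload 2   → 16 -4
isub      → 20
bipush 7  → 20 7
dup       → 20 7 7
istore 1  → 20 7
iadd      → 27

[27]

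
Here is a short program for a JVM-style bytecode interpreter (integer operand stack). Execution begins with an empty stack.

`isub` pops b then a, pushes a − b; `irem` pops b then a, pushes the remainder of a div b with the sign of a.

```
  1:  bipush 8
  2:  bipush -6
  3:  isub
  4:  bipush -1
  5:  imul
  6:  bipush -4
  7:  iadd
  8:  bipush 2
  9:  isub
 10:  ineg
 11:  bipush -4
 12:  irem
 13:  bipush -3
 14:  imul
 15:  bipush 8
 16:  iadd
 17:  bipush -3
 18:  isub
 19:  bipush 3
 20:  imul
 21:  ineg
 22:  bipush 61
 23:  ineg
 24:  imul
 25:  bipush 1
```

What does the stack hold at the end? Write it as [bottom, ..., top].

[2013, 1]

bipush 8   [8]
bipush -6  [8, -6]
isub       [14]
bipush -1  [14, -1]
imul       [-14]
bipush -4  [-14, -4]
iadd       [-18]
bipush 2   [-18, 2]
isub       [-20]
ineg       [20]
bipush -4  [20, -4]
irem       [0]
bipush -3  [0, -3]
imul       [0]
bipush 8   [0, 8]
iadd       [8]
bipush -3  [8, -3]
isub       [11]
bipush 3   [11, 3]
imul       [33]
ineg       [-33]
bipush 61  [-33, 61]
ineg       [-33, -61]
imul       [2013]
bipush 1   [2013, 1]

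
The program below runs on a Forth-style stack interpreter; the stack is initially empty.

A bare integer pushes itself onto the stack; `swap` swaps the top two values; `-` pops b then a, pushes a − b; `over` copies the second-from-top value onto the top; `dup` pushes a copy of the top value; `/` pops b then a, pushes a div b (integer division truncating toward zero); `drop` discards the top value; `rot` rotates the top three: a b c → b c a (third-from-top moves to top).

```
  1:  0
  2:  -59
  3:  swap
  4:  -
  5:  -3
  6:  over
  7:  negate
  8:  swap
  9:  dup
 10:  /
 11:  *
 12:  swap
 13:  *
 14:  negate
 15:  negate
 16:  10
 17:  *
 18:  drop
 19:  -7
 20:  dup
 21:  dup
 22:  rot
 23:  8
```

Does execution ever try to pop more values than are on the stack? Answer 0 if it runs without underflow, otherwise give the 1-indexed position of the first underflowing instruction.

0      -> [0]
-59    -> [0, -59]
swap   -> [-59, 0]
-      -> [-59]
-3     -> [-59, -3]
over   -> [-59, -3, -59]
negate -> [-59, -3, 59]
swap   -> [-59, 59, -3]
dup    -> [-59, 59, -3, -3]
/      -> [-59, 59, 1]
*      -> [-59, 59]
swap   -> [59, -59]
*      -> [-3481]
negate -> [3481]
negate -> [-3481]
10     -> [-3481, 10]
*      -> [-34810]
drop   -> []
-7     -> [-7]
dup    -> [-7, -7]
dup    -> [-7, -7, -7]
rot    -> [-7, -7, -7]
8      -> [-7, -7, -7, 8]

0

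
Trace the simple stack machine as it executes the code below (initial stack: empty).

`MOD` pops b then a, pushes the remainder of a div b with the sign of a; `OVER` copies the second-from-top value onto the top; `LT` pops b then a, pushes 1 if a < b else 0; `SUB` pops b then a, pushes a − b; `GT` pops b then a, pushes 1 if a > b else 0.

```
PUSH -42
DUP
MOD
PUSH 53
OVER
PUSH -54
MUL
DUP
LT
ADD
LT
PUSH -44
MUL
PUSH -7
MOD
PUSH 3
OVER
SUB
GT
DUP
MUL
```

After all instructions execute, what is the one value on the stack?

PUSH -42 -> -42
DUP      -> -42 -42
MOD      -> 0
PUSH 53  -> 0 53
OVER     -> 0 53 0
PUSH -54 -> 0 53 0 -54
MUL      -> 0 53 0
DUP      -> 0 53 0 0
LT       -> 0 53 0
ADD      -> 0 53
LT       -> 1
PUSH -44 -> 1 -44
MUL      -> -44
PUSH -7  -> -44 -7
MOD      -> -2
PUSH 3   -> -2 3
OVER     -> -2 3 -2
SUB      -> -2 5
GT       -> 0
DUP      -> 0 0
MUL      -> 0

0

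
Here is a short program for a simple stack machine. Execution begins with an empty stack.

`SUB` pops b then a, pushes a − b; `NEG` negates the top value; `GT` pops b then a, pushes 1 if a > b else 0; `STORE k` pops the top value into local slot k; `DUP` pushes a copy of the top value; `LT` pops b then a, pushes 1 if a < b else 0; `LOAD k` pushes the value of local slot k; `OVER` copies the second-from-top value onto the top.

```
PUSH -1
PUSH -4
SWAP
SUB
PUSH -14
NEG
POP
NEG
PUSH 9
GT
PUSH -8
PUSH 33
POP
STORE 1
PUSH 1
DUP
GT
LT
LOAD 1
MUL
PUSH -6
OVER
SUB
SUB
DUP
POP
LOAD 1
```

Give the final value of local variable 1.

PUSH -1   [-1]
PUSH -4   [-1, -4]
SWAP      [-4, -1]
SUB       [-3]
PUSH -14  [-3, -14]
NEG       [-3, 14]
POP       [-3]
NEG       [3]
PUSH 9    [3, 9]
GT        [0]
PUSH -8   [0, -8]
PUSH 33   [0, -8, 33]
POP       [0, -8]
STORE 1   [0]
PUSH 1    [0, 1]
DUP       [0, 1, 1]
GT        [0, 0]
LT        [0]
LOAD 1    [0, -8]
MUL       [0]
PUSH -6   [0, -6]
OVER      [0, -6, 0]
SUB       [0, -6]
SUB       [6]
DUP       [6, 6]
POP       [6]
LOAD 1    [6, -8]

-8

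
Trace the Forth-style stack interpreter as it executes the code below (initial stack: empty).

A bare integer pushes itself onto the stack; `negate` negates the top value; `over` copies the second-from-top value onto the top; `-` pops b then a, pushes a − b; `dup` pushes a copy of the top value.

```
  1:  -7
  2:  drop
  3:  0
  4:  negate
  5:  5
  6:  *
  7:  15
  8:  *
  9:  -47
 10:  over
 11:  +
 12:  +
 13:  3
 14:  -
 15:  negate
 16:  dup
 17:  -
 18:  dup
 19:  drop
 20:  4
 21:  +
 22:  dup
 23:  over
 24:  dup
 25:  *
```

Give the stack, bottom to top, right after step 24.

[4, 4, 4, 4]

-7     : [-7]
drop   : []
0      : [0]
negate : [0]
5      : [0, 5]
*      : [0]
15     : [0, 15]
*      : [0]
-47    : [0, -47]
over   : [0, -47, 0]
+      : [0, -47]
+      : [-47]
3      : [-47, 3]
-      : [-50]
negate : [50]
dup    : [50, 50]
-      : [0]
dup    : [0, 0]
drop   : [0]
4      : [0, 4]
+      : [4]
dup    : [4, 4]
over   : [4, 4, 4]
dup    : [4, 4, 4, 4]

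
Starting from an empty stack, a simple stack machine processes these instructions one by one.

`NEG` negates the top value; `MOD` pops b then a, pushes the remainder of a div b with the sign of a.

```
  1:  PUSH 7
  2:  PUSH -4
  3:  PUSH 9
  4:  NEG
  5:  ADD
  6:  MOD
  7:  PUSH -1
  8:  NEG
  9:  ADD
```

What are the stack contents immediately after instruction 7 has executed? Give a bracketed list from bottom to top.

PUSH 7   [7]
PUSH -4  [7, -4]
PUSH 9   [7, -4, 9]
NEG      [7, -4, -9]
ADD      [7, -13]
MOD      [7]
PUSH -1  [7, -1]

[7, -1]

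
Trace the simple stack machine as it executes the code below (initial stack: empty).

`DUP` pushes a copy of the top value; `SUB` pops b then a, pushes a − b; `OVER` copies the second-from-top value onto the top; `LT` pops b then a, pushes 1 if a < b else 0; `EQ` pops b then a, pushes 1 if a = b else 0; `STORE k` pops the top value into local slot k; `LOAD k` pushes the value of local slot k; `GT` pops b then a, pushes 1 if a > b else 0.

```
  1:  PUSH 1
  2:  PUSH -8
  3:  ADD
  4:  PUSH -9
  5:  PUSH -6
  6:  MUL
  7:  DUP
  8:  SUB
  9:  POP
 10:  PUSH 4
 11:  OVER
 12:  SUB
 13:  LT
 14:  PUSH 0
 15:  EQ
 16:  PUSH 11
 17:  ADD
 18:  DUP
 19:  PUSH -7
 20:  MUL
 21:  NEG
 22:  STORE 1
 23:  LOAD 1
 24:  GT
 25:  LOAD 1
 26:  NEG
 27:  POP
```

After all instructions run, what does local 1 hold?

PUSH 1  : [1]
PUSH -8 : [1, -8]
ADD     : [-7]
PUSH -9 : [-7, -9]
PUSH -6 : [-7, -9, -6]
MUL     : [-7, 54]
DUP     : [-7, 54, 54]
SUB     : [-7, 0]
POP     : [-7]
PUSH 4  : [-7, 4]
OVER    : [-7, 4, -7]
SUB     : [-7, 11]
LT      : [1]
PUSH 0  : [1, 0]
EQ      : [0]
PUSH 11 : [0, 11]
ADD     : [11]
DUP     : [11, 11]
PUSH -7 : [11, 11, -7]
MUL     : [11, -77]
NEG     : [11, 77]
STORE 1 : [11]
LOAD 1  : [11, 77]
GT      : [0]
LOAD 1  : [0, 77]
NEG     : [0, -77]
POP     : [0]

77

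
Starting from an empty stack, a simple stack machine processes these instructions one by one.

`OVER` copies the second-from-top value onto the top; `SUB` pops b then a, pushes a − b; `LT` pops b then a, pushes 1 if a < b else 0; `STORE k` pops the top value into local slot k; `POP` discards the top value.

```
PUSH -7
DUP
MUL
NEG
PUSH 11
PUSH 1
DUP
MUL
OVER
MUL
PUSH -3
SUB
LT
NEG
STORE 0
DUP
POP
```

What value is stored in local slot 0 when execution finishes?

-1

PUSH -7 : -7
DUP     : -7 -7
MUL     : 49
NEG     : -49
PUSH 11 : -49 11
PUSH 1  : -49 11 1
DUP     : -49 11 1 1
MUL     : -49 11 1
OVER    : -49 11 1 11
MUL     : -49 11 11
PUSH -3 : -49 11 11 -3
SUB     : -49 11 14
LT      : -49 1
NEG     : -49 -1
STORE 0 : -49
DUP     : -49 -49
POP     : -49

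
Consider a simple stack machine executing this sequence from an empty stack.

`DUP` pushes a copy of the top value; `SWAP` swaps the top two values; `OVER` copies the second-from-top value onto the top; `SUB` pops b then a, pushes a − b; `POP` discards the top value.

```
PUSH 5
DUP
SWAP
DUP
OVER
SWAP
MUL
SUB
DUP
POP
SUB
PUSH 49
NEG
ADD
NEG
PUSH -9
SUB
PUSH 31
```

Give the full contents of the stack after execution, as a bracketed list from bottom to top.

[33, 31]

PUSH 5  → 5
DUP     → 5 5
SWAP    → 5 5
DUP     → 5 5 5
OVER    → 5 5 5 5
SWAP    → 5 5 5 5
MUL     → 5 5 25
SUB     → 5 -20
DUP     → 5 -20 -20
POP     → 5 -20
SUB     → 25
PUSH 49 → 25 49
NEG     → 25 -49
ADD     → -24
NEG     → 24
PUSH -9 → 24 -9
SUB     → 33
PUSH 31 → 33 31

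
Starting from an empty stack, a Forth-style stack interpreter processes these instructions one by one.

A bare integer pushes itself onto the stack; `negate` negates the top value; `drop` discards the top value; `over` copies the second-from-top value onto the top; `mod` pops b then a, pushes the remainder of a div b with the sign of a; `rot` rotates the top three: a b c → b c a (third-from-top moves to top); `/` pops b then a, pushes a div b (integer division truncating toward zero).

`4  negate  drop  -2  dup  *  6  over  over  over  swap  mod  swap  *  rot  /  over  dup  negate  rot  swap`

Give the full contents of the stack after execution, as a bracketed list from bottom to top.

4      → 4
negate → -4
drop   → (empty)
-2     → -2
dup    → -2 -2
*      → 4
6      → 4 6
over   → 4 6 4
over   → 4 6 4 6
over   → 4 6 4 6 4
swap   → 4 6 4 4 6
mod    → 4 6 4 4
swap   → 4 6 4 4
*      → 4 6 16
rot    → 6 16 4
/      → 6 4
over   → 6 4 6
dup    → 6 4 6 6
negate → 6 4 6 -6
rot    → 6 6 -6 4
swap   → 6 6 4 -6

[6, 6, 4, -6]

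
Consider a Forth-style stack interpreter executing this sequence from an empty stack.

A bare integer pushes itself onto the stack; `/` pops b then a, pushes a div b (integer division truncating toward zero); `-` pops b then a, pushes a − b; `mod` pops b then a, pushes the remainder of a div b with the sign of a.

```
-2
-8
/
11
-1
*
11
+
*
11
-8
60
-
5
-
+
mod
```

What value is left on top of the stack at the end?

0

-2  -> -2
-8  -> -2 -8
/   -> 0
11  -> 0 11
-1  -> 0 11 -1
*   -> 0 -11
11  -> 0 -11 11
+   -> 0 0
*   -> 0
11  -> 0 11
-8  -> 0 11 -8
60  -> 0 11 -8 60
-   -> 0 11 -68
5   -> 0 11 -68 5
-   -> 0 11 -73
+   -> 0 -62
mod -> 0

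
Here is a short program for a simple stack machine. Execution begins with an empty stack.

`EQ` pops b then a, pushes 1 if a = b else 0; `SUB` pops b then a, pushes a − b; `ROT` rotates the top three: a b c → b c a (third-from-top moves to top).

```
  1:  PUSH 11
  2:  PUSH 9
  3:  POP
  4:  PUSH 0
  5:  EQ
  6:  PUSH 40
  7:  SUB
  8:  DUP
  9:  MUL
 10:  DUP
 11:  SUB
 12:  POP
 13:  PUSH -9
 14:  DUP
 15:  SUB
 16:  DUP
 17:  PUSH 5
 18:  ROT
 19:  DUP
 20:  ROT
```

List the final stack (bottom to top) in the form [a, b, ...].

[0, 0, 0, 5]

PUSH 11 : 11
PUSH 9  : 11 9
POP     : 11
PUSH 0  : 11 0
EQ      : 0
PUSH 40 : 0 40
SUB     : -40
DUP     : -40 -40
MUL     : 1600
DUP     : 1600 1600
SUB     : 0
POP     : (empty)
PUSH -9 : -9
DUP     : -9 -9
SUB     : 0
DUP     : 0 0
PUSH 5  : 0 0 5
ROT     : 0 5 0
DUP     : 0 5 0 0
ROT     : 0 0 0 5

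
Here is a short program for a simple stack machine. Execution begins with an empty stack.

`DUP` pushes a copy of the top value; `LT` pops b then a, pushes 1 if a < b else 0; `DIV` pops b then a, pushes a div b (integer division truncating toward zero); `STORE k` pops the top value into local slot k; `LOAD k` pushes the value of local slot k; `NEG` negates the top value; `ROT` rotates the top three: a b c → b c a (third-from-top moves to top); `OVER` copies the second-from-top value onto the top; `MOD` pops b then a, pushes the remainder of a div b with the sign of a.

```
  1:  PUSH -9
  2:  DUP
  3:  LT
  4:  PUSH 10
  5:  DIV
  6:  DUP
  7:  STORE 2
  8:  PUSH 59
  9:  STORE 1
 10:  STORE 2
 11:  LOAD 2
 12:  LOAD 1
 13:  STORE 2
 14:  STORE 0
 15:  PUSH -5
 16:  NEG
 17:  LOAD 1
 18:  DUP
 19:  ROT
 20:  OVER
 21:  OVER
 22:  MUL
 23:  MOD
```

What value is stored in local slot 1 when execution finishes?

PUSH -9 -> -9
DUP     -> -9 -9
LT      -> 0
PUSH 10 -> 0 10
DIV     -> 0
DUP     -> 0 0
STORE 2 -> 0
PUSH 59 -> 0 59
STORE 1 -> 0
STORE 2 -> (empty)
LOAD 2  -> 0
LOAD 1  -> 0 59
STORE 2 -> 0
STORE 0 -> (empty)
PUSH -5 -> -5
NEG     -> 5
LOAD 1  -> 5 59
DUP     -> 5 59 59
ROT     -> 59 59 5
OVER    -> 59 59 5 59
OVER    -> 59 59 5 59 5
MUL     -> 59 59 5 295
MOD     -> 59 59 5

59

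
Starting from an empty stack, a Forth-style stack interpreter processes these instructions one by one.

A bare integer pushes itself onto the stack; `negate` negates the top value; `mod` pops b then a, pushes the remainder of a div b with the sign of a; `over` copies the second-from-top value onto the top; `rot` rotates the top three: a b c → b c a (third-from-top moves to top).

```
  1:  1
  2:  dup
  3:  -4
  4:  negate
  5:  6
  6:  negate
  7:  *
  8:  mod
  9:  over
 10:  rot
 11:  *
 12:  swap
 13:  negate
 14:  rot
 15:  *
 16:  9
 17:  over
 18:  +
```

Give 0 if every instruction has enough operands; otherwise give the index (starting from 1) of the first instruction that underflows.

14

1      -> [1]
dup    -> [1, 1]
-4     -> [1, 1, -4]
negate -> [1, 1, 4]
6      -> [1, 1, 4, 6]
negate -> [1, 1, 4, -6]
*      -> [1, 1, -24]
mod    -> [1, 1]
over   -> [1, 1, 1]
rot    -> [1, 1, 1]
*      -> [1, 1]
swap   -> [1, 1]
negate -> [1, -1]
rot  — needs 3 operands, stack has 2 → underflow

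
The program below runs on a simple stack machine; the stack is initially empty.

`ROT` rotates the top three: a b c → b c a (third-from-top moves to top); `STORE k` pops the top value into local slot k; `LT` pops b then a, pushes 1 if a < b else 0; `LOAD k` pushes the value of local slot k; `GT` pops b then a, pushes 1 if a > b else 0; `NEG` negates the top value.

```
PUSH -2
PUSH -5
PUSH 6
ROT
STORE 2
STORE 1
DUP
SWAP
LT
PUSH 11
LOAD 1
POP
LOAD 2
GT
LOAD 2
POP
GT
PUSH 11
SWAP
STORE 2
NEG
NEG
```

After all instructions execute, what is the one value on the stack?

PUSH -2 → -2
PUSH -5 → -2 -5
PUSH 6  → -2 -5 6
ROT     → -5 6 -2
STORE 2 → -5 6
STORE 1 → -5
DUP     → -5 -5
SWAP    → -5 -5
LT      → 0
PUSH 11 → 0 11
LOAD 1  → 0 11 6
POP     → 0 11
LOAD 2  → 0 11 -2
GT      → 0 1
LOAD 2  → 0 1 -2
POP     → 0 1
GT      → 0
PUSH 11 → 0 11
SWAP    → 11 0
STORE 2 → 11
NEG     → -11
NEG     → 11

11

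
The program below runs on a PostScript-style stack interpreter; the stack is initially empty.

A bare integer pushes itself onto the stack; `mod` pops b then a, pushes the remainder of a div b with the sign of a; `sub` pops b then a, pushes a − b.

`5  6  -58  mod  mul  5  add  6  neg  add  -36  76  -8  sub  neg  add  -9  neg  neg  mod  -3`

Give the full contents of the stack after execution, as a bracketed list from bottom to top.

5   -> 5
6   -> 5 6
-58 -> 5 6 -58
mod -> 5 6
mul -> 30
5   -> 30 5
add -> 35
6   -> 35 6
neg -> 35 -6
add -> 29
-36 -> 29 -36
76  -> 29 -36 76
-8  -> 29 -36 76 -8
sub -> 29 -36 84
neg -> 29 -36 -84
add -> 29 -120
-9  -> 29 -120 -9
neg -> 29 -120 9
neg -> 29 -120 -9
mod -> 29 -3
-3  -> 29 -3 -3

[29, -3, -3]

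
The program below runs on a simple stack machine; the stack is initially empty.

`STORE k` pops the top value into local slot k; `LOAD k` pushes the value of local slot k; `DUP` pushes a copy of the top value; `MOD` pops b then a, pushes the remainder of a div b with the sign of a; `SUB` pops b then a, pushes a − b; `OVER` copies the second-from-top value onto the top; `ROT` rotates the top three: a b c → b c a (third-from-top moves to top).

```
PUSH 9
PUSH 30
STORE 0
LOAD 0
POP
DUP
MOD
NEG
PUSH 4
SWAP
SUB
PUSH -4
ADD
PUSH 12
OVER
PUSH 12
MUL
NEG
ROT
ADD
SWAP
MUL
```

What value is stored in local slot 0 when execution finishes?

30

PUSH 9  : 9
PUSH 30 : 9 30
STORE 0 : 9
LOAD 0  : 9 30
POP     : 9
DUP     : 9 9
MOD     : 0
NEG     : 0
PUSH 4  : 0 4
SWAP    : 4 0
SUB     : 4
PUSH -4 : 4 -4
ADD     : 0
PUSH 12 : 0 12
OVER    : 0 12 0
PUSH 12 : 0 12 0 12
MUL     : 0 12 0
NEG     : 0 12 0
ROT     : 12 0 0
ADD     : 12 0
SWAP    : 0 12
MUL     : 0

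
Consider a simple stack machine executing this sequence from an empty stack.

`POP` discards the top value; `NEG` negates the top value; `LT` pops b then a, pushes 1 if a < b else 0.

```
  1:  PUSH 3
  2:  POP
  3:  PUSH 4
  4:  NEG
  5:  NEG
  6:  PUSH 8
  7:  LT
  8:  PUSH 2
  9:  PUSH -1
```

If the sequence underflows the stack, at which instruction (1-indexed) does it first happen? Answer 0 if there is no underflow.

0

PUSH 3  → 3
POP     → (empty)
PUSH 4  → 4
NEG     → -4
NEG     → 4
PUSH 8  → 4 8
LT      → 1
PUSH 2  → 1 2
PUSH -1 → 1 2 -1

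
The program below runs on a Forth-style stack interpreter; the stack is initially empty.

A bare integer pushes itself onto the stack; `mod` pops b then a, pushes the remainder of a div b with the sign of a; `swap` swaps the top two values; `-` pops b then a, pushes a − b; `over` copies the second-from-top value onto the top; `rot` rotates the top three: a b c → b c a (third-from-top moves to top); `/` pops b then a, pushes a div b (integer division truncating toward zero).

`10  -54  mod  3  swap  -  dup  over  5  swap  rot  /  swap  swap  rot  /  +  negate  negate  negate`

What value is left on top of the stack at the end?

-5

10     -> [10]
-54    -> [10, -54]
mod    -> [10]
3      -> [10, 3]
swap   -> [3, 10]
-      -> [-7]
dup    -> [-7, -7]
over   -> [-7, -7, -7]
5      -> [-7, -7, -7, 5]
swap   -> [-7, -7, 5, -7]
rot    -> [-7, 5, -7, -7]
/      -> [-7, 5, 1]
swap   -> [-7, 1, 5]
swap   -> [-7, 5, 1]
rot    -> [5, 1, -7]
/      -> [5, 0]
+      -> [5]
negate -> [-5]
negate -> [5]
negate -> [-5]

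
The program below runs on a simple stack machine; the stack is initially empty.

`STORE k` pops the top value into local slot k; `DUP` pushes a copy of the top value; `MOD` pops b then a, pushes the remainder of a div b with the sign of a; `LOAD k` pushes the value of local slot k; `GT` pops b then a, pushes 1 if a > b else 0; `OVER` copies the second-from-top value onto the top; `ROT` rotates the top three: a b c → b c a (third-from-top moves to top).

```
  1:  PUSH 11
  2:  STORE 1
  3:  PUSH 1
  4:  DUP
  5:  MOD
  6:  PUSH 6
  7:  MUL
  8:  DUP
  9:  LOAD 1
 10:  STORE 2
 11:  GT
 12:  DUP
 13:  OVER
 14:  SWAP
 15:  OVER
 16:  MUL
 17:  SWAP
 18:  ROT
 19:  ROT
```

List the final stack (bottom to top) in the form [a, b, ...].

PUSH 11  11
STORE 1  (empty)
PUSH 1   1
DUP      1 1
MOD      0
PUSH 6   0 6
MUL      0
DUP      0 0
LOAD 1   0 0 11
STORE 2  0 0
GT       0
DUP      0 0
OVER     0 0 0
SWAP     0 0 0
OVER     0 0 0 0
MUL      0 0 0
SWAP     0 0 0
ROT      0 0 0
ROT      0 0 0

[0, 0, 0]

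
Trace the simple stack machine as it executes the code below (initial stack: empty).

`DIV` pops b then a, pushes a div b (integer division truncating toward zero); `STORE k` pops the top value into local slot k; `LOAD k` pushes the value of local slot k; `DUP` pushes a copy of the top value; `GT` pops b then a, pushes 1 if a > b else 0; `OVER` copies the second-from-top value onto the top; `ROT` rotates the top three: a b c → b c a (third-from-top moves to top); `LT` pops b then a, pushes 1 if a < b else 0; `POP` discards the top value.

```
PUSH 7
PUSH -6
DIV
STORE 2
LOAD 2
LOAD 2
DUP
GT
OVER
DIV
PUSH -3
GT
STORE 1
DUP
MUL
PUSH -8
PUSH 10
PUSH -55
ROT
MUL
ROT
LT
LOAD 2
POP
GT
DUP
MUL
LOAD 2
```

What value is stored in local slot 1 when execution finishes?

1

PUSH 7    [7]
PUSH -6   [7, -6]
DIV       [-1]
STORE 2   []
LOAD 2    [-1]
LOAD 2    [-1, -1]
DUP       [-1, -1, -1]
GT        [-1, 0]
OVER      [-1, 0, -1]
DIV       [-1, 0]
PUSH -3   [-1, 0, -3]
GT        [-1, 1]
STORE 1   [-1]
DUP       [-1, -1]
MUL       [1]
PUSH -8   [1, -8]
PUSH 10   [1, -8, 10]
PUSH -55  [1, -8, 10, -55]
ROT       [1, 10, -55, -8]
MUL       [1, 10, 440]
ROT       [10, 440, 1]
LT        [10, 0]
LOAD 2    [10, 0, -1]
POP       [10, 0]
GT        [1]
DUP       [1, 1]
MUL       [1]
LOAD 2    [1, -1]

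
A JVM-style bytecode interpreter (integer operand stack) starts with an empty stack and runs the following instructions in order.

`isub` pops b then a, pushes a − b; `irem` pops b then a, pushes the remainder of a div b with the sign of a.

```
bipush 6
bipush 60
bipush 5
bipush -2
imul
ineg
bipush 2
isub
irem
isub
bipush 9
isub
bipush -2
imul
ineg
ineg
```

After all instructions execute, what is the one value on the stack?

bipush 6  -> 6
bipush 60 -> 6 60
bipush 5  -> 6 60 5
bipush -2 -> 6 60 5 -2
imul      -> 6 60 -10
ineg      -> 6 60 10
bipush 2  -> 6 60 10 2
isub      -> 6 60 8
irem      -> 6 4
isub      -> 2
bipush 9  -> 2 9
isub      -> -7
bipush -2 -> -7 -2
imul      -> 14
ineg      -> -14
ineg      -> 14

14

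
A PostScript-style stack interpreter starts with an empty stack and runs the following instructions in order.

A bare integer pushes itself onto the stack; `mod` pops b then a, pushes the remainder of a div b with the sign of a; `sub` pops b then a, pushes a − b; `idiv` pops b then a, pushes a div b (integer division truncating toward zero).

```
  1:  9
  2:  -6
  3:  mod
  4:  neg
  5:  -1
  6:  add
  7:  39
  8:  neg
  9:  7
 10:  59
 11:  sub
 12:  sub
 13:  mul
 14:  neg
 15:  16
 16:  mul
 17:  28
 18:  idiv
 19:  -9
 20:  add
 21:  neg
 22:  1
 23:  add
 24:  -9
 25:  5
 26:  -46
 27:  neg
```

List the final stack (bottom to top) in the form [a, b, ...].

9     9
-6    9 -6
mod   3
neg   -3
-1    -3 -1
add   -4
39    -4 39
neg   -4 -39
7     -4 -39 7
59    -4 -39 7 59
sub   -4 -39 -52
sub   -4 13
mul   -52
neg   52
16    52 16
mul   832
28    832 28
idiv  29
-9    29 -9
add   20
neg   -20
1     -20 1
add   -19
-9    -19 -9
5     -19 -9 5
-46   -19 -9 5 -46
neg   -19 -9 5 46

[-19, -9, 5, 46]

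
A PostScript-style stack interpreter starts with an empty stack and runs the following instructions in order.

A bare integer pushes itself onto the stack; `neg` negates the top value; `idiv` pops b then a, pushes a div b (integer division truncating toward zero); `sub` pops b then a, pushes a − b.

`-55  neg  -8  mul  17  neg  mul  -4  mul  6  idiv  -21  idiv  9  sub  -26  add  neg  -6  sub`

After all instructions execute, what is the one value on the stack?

-55   [-55]
neg   [55]
-8    [55, -8]
mul   [-440]
17    [-440, 17]
neg   [-440, -17]
mul   [7480]
-4    [7480, -4]
mul   [-29920]
6     [-29920, 6]
idiv  [-4986]
-21   [-4986, -21]
idiv  [237]
9     [237, 9]
sub   [228]
-26   [228, -26]
add   [202]
neg   [-202]
-6    [-202, -6]
sub   [-196]

-196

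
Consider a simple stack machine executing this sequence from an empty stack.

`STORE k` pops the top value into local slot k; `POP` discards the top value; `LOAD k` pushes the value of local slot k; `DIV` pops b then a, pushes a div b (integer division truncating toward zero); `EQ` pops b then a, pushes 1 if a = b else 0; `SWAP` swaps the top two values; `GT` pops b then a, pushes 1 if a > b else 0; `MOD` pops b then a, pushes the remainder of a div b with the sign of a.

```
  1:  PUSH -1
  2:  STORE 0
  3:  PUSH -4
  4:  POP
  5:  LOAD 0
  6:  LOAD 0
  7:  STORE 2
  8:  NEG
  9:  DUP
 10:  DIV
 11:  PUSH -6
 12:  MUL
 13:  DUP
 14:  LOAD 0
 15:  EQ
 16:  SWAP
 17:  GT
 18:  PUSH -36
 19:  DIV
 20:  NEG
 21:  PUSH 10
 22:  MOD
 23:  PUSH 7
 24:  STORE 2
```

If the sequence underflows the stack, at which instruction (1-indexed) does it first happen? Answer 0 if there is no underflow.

0

PUSH -1  → [-1]
STORE 0  → []
PUSH -4  → [-4]
POP      → []
LOAD 0   → [-1]
LOAD 0   → [-1, -1]
STORE 2  → [-1]
NEG      → [1]
DUP      → [1, 1]
DIV      → [1]
PUSH -6  → [1, -6]
MUL      → [-6]
DUP      → [-6, -6]
LOAD 0   → [-6, -6, -1]
EQ       → [-6, 0]
SWAP     → [0, -6]
GT       → [1]
PUSH -36 → [1, -36]
DIV      → [0]
NEG      → [0]
PUSH 10  → [0, 10]
MOD      → [0]
PUSH 7   → [0, 7]
STORE 2  → [0]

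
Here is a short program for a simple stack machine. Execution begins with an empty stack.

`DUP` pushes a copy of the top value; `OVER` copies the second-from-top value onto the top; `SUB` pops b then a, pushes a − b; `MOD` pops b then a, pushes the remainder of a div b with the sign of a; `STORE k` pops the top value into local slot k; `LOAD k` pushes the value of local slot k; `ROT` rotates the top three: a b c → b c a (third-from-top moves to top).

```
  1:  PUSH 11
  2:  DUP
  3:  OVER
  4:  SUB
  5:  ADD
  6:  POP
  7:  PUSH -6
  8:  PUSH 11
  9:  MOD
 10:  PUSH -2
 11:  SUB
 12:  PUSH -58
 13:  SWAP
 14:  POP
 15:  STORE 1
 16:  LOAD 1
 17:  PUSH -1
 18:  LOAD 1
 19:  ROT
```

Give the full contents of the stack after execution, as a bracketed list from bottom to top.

[-1, -58, -58]

PUSH 11  -> 11
DUP      -> 11 11
OVER     -> 11 11 11
SUB      -> 11 0
ADD      -> 11
POP      -> (empty)
PUSH -6  -> -6
PUSH 11  -> -6 11
MOD      -> -6
PUSH -2  -> -6 -2
SUB      -> -4
PUSH -58 -> -4 -58
SWAP     -> -58 -4
POP      -> -58
STORE 1  -> (empty)
LOAD 1   -> -58
PUSH -1  -> -58 -1
LOAD 1   -> -58 -1 -58
ROT      -> -1 -58 -58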